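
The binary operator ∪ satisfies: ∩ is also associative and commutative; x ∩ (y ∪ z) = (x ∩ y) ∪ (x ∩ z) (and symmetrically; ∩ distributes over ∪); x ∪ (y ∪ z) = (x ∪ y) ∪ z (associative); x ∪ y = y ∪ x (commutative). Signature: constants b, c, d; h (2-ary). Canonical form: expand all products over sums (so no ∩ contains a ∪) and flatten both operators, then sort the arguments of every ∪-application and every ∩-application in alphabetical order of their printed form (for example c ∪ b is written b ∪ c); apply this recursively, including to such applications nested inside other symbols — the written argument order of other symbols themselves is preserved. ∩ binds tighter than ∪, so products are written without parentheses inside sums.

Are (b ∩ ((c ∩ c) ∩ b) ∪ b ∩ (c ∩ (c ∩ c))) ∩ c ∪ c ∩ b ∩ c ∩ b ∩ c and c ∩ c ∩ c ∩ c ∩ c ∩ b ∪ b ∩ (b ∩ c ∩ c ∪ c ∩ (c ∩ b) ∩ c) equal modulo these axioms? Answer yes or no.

Answer: no — b ∩ b ∩ c ∩ c ∩ c ∪ b ∩ b ∩ c ∩ c ∩ c ∪ b ∩ c ∩ c ∩ c ∩ c vs b ∩ b ∩ c ∩ c ∪ b ∩ b ∩ c ∩ c ∩ c ∪ b ∩ c ∩ c ∩ c ∩ c ∩ c

Derivation:
Left:  (b ∩ ((c ∩ c) ∩ b) ∪ b ∩ (c ∩ (c ∩ c))) ∩ c ∪ c ∩ b ∩ c ∩ b ∩ c
  Distribute:  b ∩ b ∩ c ∩ c ∩ c ∪ b ∩ c ∩ c ∩ c ∩ c ∪ b ∩ b ∩ c ∩ c ∩ c
  Order the arguments:  b ∩ b ∩ c ∩ c ∩ c ∪ b ∩ b ∩ c ∩ c ∩ c ∪ b ∩ c ∩ c ∩ c ∩ c
Right:  c ∩ c ∩ c ∩ c ∩ c ∩ b ∪ b ∩ (b ∩ c ∩ c ∪ c ∩ (c ∩ b) ∩ c)
  Expand:  b ∩ c ∩ c ∩ c ∩ c ∩ c ∪ b ∩ b ∩ c ∩ c ∪ b ∩ b ∩ c ∩ c ∩ c
  Sort:  b ∩ b ∩ c ∩ c ∪ b ∩ b ∩ c ∩ c ∩ c ∪ b ∩ c ∩ c ∩ c ∩ c ∩ c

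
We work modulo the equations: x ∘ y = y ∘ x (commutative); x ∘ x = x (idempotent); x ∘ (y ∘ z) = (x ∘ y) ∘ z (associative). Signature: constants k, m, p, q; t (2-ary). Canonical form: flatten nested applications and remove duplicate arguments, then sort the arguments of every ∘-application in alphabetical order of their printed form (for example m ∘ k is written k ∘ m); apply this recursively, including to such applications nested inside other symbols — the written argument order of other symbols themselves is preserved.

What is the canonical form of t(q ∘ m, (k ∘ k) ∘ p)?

Answer: t(m ∘ q, k ∘ p)

Derivation:
Work inside:  (k ∘ k) ∘ p
Flatten:  k ∘ k ∘ p
Drop duplicates:  drop duplicate k
Sort:  k ∘ p
Reassemble:  t(m ∘ q, k ∘ p)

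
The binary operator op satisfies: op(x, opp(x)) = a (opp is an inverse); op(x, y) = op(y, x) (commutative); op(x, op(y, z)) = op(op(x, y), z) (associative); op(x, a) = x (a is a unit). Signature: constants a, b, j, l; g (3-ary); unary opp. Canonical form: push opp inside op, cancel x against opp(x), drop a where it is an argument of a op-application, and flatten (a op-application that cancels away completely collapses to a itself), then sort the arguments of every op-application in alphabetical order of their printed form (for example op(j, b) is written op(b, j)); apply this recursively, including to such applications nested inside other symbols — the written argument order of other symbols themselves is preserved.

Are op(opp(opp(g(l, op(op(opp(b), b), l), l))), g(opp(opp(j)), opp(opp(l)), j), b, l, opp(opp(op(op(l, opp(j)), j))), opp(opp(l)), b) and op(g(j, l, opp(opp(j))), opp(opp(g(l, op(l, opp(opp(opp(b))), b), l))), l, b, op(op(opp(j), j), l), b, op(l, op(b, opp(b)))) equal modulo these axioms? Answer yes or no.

Answer: yes — both canonical forms are op(b, b, g(j, l, j), g(l, l, l), l, l, l)

Derivation:
Left:  op(opp(opp(g(l, op(op(opp(b), b), l), l))), g(opp(opp(j)), opp(opp(l)), j), b, l, opp(opp(op(op(l, opp(j)), j))), opp(opp(l)), b)
  Push opp inside:  distribute opp over op and collapse double opp
  Cancel:  j cancels
  Collect terms:  op(g(l, l, l), g(j, l, j), b, b, l, l, l)
  Sort:  op(b, b, g(j, l, j), g(l, l, l), l, l, l)
Right:  op(g(j, l, opp(opp(j))), opp(opp(g(l, op(l, opp(opp(opp(b))), b), l))), l, b, op(op(opp(j), j), l), b, op(l, op(b, opp(b))))
  Push opp inside:  distribute opp over op and collapse double opp
  Inverses cancel:  j cancels
  Combine occurrences:  op(g(j, l, j), g(l, l, l), l, l, l, b, b)
  Sort arguments:  op(b, b, g(j, l, j), g(l, l, l), l, l, l)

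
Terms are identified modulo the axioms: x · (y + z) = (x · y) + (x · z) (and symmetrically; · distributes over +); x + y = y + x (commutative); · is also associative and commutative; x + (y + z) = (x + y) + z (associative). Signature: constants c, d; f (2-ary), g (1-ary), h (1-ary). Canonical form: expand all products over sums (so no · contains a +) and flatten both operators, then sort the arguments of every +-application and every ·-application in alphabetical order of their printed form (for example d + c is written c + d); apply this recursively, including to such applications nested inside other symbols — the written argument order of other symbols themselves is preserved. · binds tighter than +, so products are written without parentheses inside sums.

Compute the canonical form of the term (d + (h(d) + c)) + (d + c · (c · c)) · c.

Distribute:  d + h(d) + c + c · d + c · c · c · c
Sort:  c + c · c · c · c + c · d + d + h(d)

Answer: c + c · c · c · c + c · d + d + h(d)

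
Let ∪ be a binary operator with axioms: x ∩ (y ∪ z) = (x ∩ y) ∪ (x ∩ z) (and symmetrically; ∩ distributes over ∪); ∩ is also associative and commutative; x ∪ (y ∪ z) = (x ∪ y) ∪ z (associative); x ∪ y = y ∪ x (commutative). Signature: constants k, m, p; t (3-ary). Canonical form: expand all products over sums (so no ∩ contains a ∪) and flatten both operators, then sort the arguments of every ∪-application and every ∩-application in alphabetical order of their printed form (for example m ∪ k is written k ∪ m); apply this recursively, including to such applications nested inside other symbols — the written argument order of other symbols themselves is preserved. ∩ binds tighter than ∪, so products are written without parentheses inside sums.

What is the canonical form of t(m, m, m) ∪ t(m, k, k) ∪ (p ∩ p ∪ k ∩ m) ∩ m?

Answer: k ∩ m ∩ m ∪ m ∩ p ∩ p ∪ t(m, k, k) ∪ t(m, m, m)

Derivation:
Expand:  t(m, m, m) ∪ t(m, k, k) ∪ m ∩ p ∩ p ∪ k ∩ m ∩ m
Sort arguments:  k ∩ m ∩ m ∪ m ∩ p ∩ p ∪ t(m, k, k) ∪ t(m, m, m)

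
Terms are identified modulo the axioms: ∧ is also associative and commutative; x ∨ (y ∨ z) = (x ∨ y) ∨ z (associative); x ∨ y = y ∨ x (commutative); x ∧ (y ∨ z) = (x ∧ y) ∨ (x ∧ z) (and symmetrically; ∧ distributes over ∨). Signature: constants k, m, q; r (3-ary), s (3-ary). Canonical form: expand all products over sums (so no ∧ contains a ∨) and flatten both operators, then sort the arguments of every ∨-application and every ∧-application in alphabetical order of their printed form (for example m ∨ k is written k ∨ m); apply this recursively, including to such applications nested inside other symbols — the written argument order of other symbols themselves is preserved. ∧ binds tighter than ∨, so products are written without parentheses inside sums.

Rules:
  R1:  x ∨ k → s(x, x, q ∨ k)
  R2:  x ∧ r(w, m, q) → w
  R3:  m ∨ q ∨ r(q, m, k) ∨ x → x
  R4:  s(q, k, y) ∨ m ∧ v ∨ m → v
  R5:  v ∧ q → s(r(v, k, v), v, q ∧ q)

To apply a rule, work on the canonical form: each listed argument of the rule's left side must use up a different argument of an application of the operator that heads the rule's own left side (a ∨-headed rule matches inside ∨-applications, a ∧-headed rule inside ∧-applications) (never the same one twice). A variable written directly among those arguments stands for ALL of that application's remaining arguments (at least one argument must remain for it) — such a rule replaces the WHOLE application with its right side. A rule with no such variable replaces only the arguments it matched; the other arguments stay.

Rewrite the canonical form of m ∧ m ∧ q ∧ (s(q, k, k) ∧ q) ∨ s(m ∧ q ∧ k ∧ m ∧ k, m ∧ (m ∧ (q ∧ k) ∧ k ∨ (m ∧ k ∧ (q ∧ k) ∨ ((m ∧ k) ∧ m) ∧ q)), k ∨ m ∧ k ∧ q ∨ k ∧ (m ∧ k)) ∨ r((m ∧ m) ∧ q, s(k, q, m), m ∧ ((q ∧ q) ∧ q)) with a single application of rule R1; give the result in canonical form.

Answer: m ∧ m ∧ q ∧ q ∧ s(q, k, k) ∨ r(m ∧ m ∧ q, s(k, q, m), m ∧ q ∧ q ∧ q) ∨ s(k ∧ k ∧ m ∧ m ∧ q, k ∧ k ∧ m ∧ m ∧ q ∨ k ∧ k ∧ m ∧ m ∧ q ∨ k ∧ m ∧ m ∧ m ∧ q, s(k ∧ k ∧ m ∨ k ∧ m ∧ q, k ∧ k ∧ m ∨ k ∧ m ∧ q, k ∨ q))

Derivation:
Canonical form:  m ∧ m ∧ q ∧ q ∧ s(q, k, k) ∨ r(m ∧ m ∧ q, s(k, q, m), m ∧ q ∧ q ∧ q) ∨ s(k ∧ k ∧ m ∧ m ∧ q, k ∧ k ∧ m ∧ m ∧ q ∨ k ∧ k ∧ m ∧ m ∧ q ∨ k ∧ m ∧ m ∧ m ∧ q, k ∨ k ∧ k ∧ m ∨ k ∧ m ∧ q)
Match R1:  consume k;  x := k ∧ k ∧ m ∨ k ∧ m ∧ q
The variable takes the whole remainder — replace the entire application.
Result:  m ∧ m ∧ q ∧ q ∧ s(q, k, k) ∨ r(m ∧ m ∧ q, s(k, q, m), m ∧ q ∧ q ∧ q) ∨ s(k ∧ k ∧ m ∧ m ∧ q, k ∧ k ∧ m ∧ m ∧ q ∨ k ∧ k ∧ m ∧ m ∧ q ∨ k ∧ m ∧ m ∧ m ∧ q, s(k ∧ k ∧ m ∨ k ∧ m ∧ q, k ∧ k ∧ m ∨ k ∧ m ∧ q, k ∨ q))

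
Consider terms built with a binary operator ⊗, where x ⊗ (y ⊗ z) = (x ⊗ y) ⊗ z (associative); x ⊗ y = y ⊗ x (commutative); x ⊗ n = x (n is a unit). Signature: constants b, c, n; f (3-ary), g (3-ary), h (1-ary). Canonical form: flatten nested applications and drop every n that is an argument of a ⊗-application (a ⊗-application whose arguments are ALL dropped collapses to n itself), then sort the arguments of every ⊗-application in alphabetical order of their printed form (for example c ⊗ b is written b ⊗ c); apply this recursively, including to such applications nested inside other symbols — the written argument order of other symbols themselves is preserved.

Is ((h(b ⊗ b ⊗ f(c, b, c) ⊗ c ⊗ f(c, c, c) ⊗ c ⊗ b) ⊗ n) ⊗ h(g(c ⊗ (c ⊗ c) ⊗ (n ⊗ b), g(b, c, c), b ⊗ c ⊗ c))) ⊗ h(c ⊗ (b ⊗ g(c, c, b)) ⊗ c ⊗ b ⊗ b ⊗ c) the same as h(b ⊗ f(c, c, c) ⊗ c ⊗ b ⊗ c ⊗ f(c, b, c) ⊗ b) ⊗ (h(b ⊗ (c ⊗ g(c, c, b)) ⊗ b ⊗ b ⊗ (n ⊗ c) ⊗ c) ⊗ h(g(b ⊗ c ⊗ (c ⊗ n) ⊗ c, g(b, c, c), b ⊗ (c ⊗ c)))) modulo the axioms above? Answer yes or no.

Answer: yes — both canonical forms are h(b ⊗ b ⊗ b ⊗ c ⊗ c ⊗ c ⊗ g(c, c, b)) ⊗ h(b ⊗ b ⊗ b ⊗ c ⊗ c ⊗ f(c, b, c) ⊗ f(c, c, c)) ⊗ h(g(b ⊗ c ⊗ c ⊗ c, g(b, c, c), b ⊗ c ⊗ c))

Derivation:
Left:  ((h(b ⊗ b ⊗ f(c, b, c) ⊗ c ⊗ f(c, c, c) ⊗ c ⊗ b) ⊗ n) ⊗ h(g(c ⊗ (c ⊗ c) ⊗ (n ⊗ b), g(b, c, c), b ⊗ c ⊗ c))) ⊗ h(c ⊗ (b ⊗ g(c, c, b)) ⊗ c ⊗ b ⊗ b ⊗ c)
  Un-nest:  h(b ⊗ b ⊗ f(c, b, c) ⊗ c ⊗ f(c, c, c) ⊗ c ⊗ b) ⊗ n ⊗ h(g(c ⊗ (c ⊗ c) ⊗ (n ⊗ b), g(b, c, c), b ⊗ c ⊗ c)) ⊗ h(c ⊗ (b ⊗ g(c, c, b)) ⊗ c ⊗ b ⊗ b ⊗ c)
  Inside:  h(b ⊗ b ⊗ f(c, b, c) ⊗ c ⊗ f(c, c, c) ⊗ c ⊗ b)  →  h(b ⊗ b ⊗ b ⊗ c ⊗ c ⊗ f(c, b, c) ⊗ f(c, c, c))
  Inside:  h(g(c ⊗ (c ⊗ c) ⊗ (n ⊗ b), g(b, c, c), b ⊗ c ⊗ c))  →  h(g(b ⊗ c ⊗ c ⊗ c, g(b, c, c), b ⊗ c ⊗ c))
  Simplify inside:  h(c ⊗ (b ⊗ g(c, c, b)) ⊗ c ⊗ b ⊗ b ⊗ c)  →  h(b ⊗ b ⊗ b ⊗ c ⊗ c ⊗ c ⊗ g(c, c, b))
  Units out:  drop n
  Order the arguments:  h(b ⊗ b ⊗ b ⊗ c ⊗ c ⊗ c ⊗ g(c, c, b)) ⊗ h(b ⊗ b ⊗ b ⊗ c ⊗ c ⊗ f(c, b, c) ⊗ f(c, c, c)) ⊗ h(g(b ⊗ c ⊗ c ⊗ c, g(b, c, c), b ⊗ c ⊗ c))
Right:  h(b ⊗ f(c, c, c) ⊗ c ⊗ b ⊗ c ⊗ f(c, b, c) ⊗ b) ⊗ (h(b ⊗ (c ⊗ g(c, c, b)) ⊗ b ⊗ b ⊗ (n ⊗ c) ⊗ c) ⊗ h(g(b ⊗ c ⊗ (c ⊗ n) ⊗ c, g(b, c, c), b ⊗ (c ⊗ c))))
  Flatten:  h(b ⊗ f(c, c, c) ⊗ c ⊗ b ⊗ c ⊗ f(c, b, c) ⊗ b) ⊗ h(b ⊗ (c ⊗ g(c, c, b)) ⊗ b ⊗ b ⊗ (n ⊗ c) ⊗ c) ⊗ h(g(b ⊗ c ⊗ (c ⊗ n) ⊗ c, g(b, c, c), b ⊗ (c ⊗ c)))
  Simplify inside:  h(b ⊗ f(c, c, c) ⊗ c ⊗ b ⊗ c ⊗ f(c, b, c) ⊗ b)  →  h(b ⊗ b ⊗ b ⊗ c ⊗ c ⊗ f(c, b, c) ⊗ f(c, c, c))
  Canonicalize subterm:  h(b ⊗ (c ⊗ g(c, c, b)) ⊗ b ⊗ b ⊗ (n ⊗ c) ⊗ c)  →  h(b ⊗ b ⊗ b ⊗ c ⊗ c ⊗ c ⊗ g(c, c, b))
  Canonicalize subterm:  h(g(b ⊗ c ⊗ (c ⊗ n) ⊗ c, g(b, c, c), b ⊗ (c ⊗ c)))  →  h(g(b ⊗ c ⊗ c ⊗ c, g(b, c, c), b ⊗ c ⊗ c))
  Sort:  h(b ⊗ b ⊗ b ⊗ c ⊗ c ⊗ c ⊗ g(c, c, b)) ⊗ h(b ⊗ b ⊗ b ⊗ c ⊗ c ⊗ f(c, b, c) ⊗ f(c, c, c)) ⊗ h(g(b ⊗ c ⊗ c ⊗ c, g(b, c, c), b ⊗ c ⊗ c))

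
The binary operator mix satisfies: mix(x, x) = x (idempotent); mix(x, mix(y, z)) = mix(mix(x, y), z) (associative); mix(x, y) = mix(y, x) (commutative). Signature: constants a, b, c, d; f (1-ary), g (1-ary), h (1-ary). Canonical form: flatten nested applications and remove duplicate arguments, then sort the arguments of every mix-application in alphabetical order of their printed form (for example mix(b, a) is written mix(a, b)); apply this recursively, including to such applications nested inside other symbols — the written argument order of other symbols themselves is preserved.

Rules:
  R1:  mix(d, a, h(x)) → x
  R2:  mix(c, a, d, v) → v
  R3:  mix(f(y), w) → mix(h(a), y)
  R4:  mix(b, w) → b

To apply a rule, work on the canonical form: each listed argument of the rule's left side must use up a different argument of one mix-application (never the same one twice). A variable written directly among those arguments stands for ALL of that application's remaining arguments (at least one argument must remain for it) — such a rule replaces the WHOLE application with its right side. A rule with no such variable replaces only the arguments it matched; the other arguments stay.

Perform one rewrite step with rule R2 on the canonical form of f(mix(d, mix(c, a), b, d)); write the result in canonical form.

Canonical form:  f(mix(a, b, c, d))
R2 matches:  uses a, c, d;  v := b
Every leftover argument binds to the variable; the entire application is replaced.
New term:  f(b)

Answer: f(b)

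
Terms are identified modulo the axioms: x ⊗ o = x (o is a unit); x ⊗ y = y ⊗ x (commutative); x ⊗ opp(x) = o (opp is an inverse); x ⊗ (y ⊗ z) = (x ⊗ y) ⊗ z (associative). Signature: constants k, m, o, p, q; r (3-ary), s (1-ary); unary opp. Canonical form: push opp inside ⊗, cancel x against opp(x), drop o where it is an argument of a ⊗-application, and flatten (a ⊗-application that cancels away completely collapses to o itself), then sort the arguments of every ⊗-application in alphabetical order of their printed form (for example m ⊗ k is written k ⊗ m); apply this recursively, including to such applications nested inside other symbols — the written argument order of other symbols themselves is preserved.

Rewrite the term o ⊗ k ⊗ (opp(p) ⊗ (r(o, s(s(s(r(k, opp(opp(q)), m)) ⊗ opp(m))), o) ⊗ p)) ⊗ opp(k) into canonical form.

Answer: r(o, s(s(opp(m) ⊗ s(r(k, q, m)))), o)

Derivation:
Push opp inside:  distribute opp over ⊗ and collapse double opp
Inverses cancel:  k cancels; p cancels
Collect terms:  r(o, s(s(opp(m) ⊗ s(r(k, q, m)))), o)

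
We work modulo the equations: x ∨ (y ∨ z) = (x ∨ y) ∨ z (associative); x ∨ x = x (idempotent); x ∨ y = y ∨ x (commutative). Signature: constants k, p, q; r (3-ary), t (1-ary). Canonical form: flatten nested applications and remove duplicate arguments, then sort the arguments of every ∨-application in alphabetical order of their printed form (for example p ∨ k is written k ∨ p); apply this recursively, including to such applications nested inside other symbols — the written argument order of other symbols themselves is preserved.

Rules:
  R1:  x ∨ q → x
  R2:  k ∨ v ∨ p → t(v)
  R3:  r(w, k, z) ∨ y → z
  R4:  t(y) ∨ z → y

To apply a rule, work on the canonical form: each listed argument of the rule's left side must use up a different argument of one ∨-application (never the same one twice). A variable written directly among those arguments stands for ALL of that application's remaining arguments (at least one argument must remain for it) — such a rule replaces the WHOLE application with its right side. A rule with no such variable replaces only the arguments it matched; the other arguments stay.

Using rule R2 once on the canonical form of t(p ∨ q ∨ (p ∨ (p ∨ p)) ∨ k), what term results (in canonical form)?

Answer: t(t(q))

Derivation:
Canonical form:  t(k ∨ p ∨ q)
R2 matches:  uses k, p;  v := q
The variable takes the whole remainder — replace the entire application.
Giving:  t(t(q))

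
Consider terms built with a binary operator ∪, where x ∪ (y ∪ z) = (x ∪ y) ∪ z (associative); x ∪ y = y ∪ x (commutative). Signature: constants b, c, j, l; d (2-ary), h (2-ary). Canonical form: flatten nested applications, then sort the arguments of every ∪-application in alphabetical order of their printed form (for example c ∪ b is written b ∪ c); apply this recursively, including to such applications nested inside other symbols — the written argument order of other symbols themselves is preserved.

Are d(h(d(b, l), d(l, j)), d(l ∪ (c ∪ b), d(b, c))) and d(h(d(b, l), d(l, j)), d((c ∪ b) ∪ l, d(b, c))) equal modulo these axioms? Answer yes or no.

Left:  d(h(d(b, l), d(l, j)), d(l ∪ (c ∪ b), d(b, c)))
  Work inside:  l ∪ (c ∪ b)
  Un-nest:  l ∪ c ∪ b
  Sort arguments:  b ∪ c ∪ l
  Rebuild:  d(h(d(b, l), d(l, j)), d(b ∪ c ∪ l, d(b, c)))
Right:  d(h(d(b, l), d(l, j)), d((c ∪ b) ∪ l, d(b, c)))
  Focus inside:  (c ∪ b) ∪ l
  Flatten:  c ∪ b ∪ l
  Order the arguments:  b ∪ c ∪ l
  Rebuild:  d(h(d(b, l), d(l, j)), d(b ∪ c ∪ l, d(b, c)))

Answer: yes — both canonical forms are d(h(d(b, l), d(l, j)), d(b ∪ c ∪ l, d(b, c)))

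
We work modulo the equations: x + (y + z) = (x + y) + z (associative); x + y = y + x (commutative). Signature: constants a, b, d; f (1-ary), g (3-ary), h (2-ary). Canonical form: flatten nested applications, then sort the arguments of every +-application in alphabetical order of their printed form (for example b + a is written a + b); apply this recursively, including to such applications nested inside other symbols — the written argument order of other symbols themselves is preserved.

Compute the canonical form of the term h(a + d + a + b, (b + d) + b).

Descend into:  (b + d) + b
Merge nested applications:  b + d + b
Sort arguments:  b + b + d
Rebuild:  h(a + a + b + d, b + b + d)

Answer: h(a + a + b + d, b + b + d)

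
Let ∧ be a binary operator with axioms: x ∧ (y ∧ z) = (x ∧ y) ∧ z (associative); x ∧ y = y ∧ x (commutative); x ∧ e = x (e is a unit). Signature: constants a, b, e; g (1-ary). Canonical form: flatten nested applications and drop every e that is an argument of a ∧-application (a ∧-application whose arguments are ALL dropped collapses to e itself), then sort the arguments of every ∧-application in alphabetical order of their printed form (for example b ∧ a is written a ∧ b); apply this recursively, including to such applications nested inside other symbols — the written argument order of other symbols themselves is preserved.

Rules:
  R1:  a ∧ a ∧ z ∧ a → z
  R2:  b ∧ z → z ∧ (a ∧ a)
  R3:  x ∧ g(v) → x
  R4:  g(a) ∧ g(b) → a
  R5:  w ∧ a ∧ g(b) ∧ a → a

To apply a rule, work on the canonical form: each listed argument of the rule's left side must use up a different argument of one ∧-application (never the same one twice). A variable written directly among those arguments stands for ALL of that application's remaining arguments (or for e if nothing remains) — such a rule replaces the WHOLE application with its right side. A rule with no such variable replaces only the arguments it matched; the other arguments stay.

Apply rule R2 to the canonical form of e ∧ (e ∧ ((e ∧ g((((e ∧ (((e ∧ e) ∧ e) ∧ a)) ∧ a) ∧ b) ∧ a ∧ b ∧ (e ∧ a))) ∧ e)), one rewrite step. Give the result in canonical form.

Canonical form:  g(a ∧ a ∧ a ∧ a ∧ b ∧ b)
Match R2:  consume b;  z := a ∧ a ∧ a ∧ a ∧ b
The variable takes the whole remainder — replace the entire application.
Giving:  g(a ∧ a ∧ a ∧ a ∧ a ∧ a ∧ b)

Answer: g(a ∧ a ∧ a ∧ a ∧ a ∧ a ∧ b)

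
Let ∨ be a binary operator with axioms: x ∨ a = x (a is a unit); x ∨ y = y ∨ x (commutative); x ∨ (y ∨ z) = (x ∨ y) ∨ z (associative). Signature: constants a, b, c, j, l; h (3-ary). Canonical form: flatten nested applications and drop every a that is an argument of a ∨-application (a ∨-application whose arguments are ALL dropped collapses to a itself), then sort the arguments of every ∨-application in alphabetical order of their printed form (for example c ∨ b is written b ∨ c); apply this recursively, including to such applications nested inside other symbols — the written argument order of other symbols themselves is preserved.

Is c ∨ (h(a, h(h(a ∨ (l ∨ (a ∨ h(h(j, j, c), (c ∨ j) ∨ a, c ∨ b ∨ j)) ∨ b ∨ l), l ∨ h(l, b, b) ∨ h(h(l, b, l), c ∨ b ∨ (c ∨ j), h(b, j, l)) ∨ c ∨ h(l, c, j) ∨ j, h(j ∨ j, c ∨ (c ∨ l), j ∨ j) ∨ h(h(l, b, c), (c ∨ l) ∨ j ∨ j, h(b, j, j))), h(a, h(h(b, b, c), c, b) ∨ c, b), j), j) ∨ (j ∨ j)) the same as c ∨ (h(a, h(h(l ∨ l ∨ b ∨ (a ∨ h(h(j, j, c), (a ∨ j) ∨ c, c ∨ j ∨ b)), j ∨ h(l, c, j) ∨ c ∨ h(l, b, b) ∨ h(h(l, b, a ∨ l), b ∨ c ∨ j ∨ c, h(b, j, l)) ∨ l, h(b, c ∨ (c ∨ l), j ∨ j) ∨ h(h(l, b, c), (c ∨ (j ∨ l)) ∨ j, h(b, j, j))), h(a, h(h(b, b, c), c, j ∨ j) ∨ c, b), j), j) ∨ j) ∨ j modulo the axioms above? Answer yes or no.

Left:  c ∨ (h(a, h(h(a ∨ (l ∨ (a ∨ h(h(j, j, c), (c ∨ j) ∨ a, c ∨ b ∨ j)) ∨ b ∨ l), l ∨ h(l, b, b) ∨ h(h(l, b, l), c ∨ b ∨ (c ∨ j), h(b, j, l)) ∨ c ∨ h(l, c, j) ∨ j, h(j ∨ j, c ∨ (c ∨ l), j ∨ j) ∨ h(h(l, b, c), (c ∨ l) ∨ j ∨ j, h(b, j, j))), h(a, h(h(b, b, c), c, b) ∨ c, b), j), j) ∨ (j ∨ j))
  Un-nest:  c ∨ h(a, h(h(a ∨ (l ∨ (a ∨ h(h(j, j, c), (c ∨ j) ∨ a, c ∨ b ∨ j)) ∨ b ∨ l), l ∨ h(l, b, b) ∨ h(h(l, b, l), c ∨ b ∨ (c ∨ j), h(b, j, l)) ∨ c ∨ h(l, c, j) ∨ j, h(j ∨ j, c ∨ (c ∨ l), j ∨ j) ∨ h(h(l, b, c), (c ∨ l) ∨ j ∨ j, h(b, j, j))), h(a, h(h(b, b, c), c, b) ∨ c, b), j), j) ∨ j ∨ j
  Simplify inside:  h(a, h(h(a ∨ (l ∨ (a ∨ h(h(j, j, c), (c ∨ j) ∨ a, c ∨ b ∨ j)) ∨ b ∨ l), l ∨ h(l, b, b) ∨ h(h(l, b, l), c ∨ b ∨ (c ∨ j), h(b, j, l)) ∨ c ∨ h(l, c, j) ∨ j, h(j ∨ j, c ∨ (c ∨ l), j ∨ j) ∨ h(h(l, b, c), (c ∨ l) ∨ j ∨ j, h(b, j, j))), h(a, h(h(b, b, c), c, b) ∨ c, b), j), j)  →  h(a, h(h(b ∨ h(h(j, j, c), c ∨ j, b ∨ c ∨ j) ∨ l ∨ l, c ∨ h(h(l, b, l), b ∨ c ∨ c ∨ j, h(b, j, l)) ∨ h(l, b, b) ∨ h(l, c, j) ∨ j ∨ l, h(h(l, b, c), c ∨ j ∨ j ∨ l, h(b, j, j)) ∨ h(j ∨ j, c ∨ c ∨ l, j ∨ j)), h(a, c ∨ h(h(b, b, c), c, b), b), j), j)
  Sort:  c ∨ h(a, h(h(b ∨ h(h(j, j, c), c ∨ j, b ∨ c ∨ j) ∨ l ∨ l, c ∨ h(h(l, b, l), b ∨ c ∨ c ∨ j, h(b, j, l)) ∨ h(l, b, b) ∨ h(l, c, j) ∨ j ∨ l, h(h(l, b, c), c ∨ j ∨ j ∨ l, h(b, j, j)) ∨ h(j ∨ j, c ∨ c ∨ l, j ∨ j)), h(a, c ∨ h(h(b, b, c), c, b), b), j), j) ∨ j ∨ j
Right:  c ∨ (h(a, h(h(l ∨ l ∨ b ∨ (a ∨ h(h(j, j, c), (a ∨ j) ∨ c, c ∨ j ∨ b)), j ∨ h(l, c, j) ∨ c ∨ h(l, b, b) ∨ h(h(l, b, a ∨ l), b ∨ c ∨ j ∨ c, h(b, j, l)) ∨ l, h(b, c ∨ (c ∨ l), j ∨ j) ∨ h(h(l, b, c), (c ∨ (j ∨ l)) ∨ j, h(b, j, j))), h(a, h(h(b, b, c), c, j ∨ j) ∨ c, b), j), j) ∨ j) ∨ j
  Flatten:  c ∨ h(a, h(h(l ∨ l ∨ b ∨ (a ∨ h(h(j, j, c), (a ∨ j) ∨ c, c ∨ j ∨ b)), j ∨ h(l, c, j) ∨ c ∨ h(l, b, b) ∨ h(h(l, b, a ∨ l), b ∨ c ∨ j ∨ c, h(b, j, l)) ∨ l, h(b, c ∨ (c ∨ l), j ∨ j) ∨ h(h(l, b, c), (c ∨ (j ∨ l)) ∨ j, h(b, j, j))), h(a, h(h(b, b, c), c, j ∨ j) ∨ c, b), j), j) ∨ j ∨ j
  Canonicalize subterm:  h(a, h(h(l ∨ l ∨ b ∨ (a ∨ h(h(j, j, c), (a ∨ j) ∨ c, c ∨ j ∨ b)), j ∨ h(l, c, j) ∨ c ∨ h(l, b, b) ∨ h(h(l, b, a ∨ l), b ∨ c ∨ j ∨ c, h(b, j, l)) ∨ l, h(b, c ∨ (c ∨ l), j ∨ j) ∨ h(h(l, b, c), (c ∨ (j ∨ l)) ∨ j, h(b, j, j))), h(a, h(h(b, b, c), c, j ∨ j) ∨ c, b), j), j)  →  h(a, h(h(b ∨ h(h(j, j, c), c ∨ j, b ∨ c ∨ j) ∨ l ∨ l, c ∨ h(h(l, b, l), b ∨ c ∨ c ∨ j, h(b, j, l)) ∨ h(l, b, b) ∨ h(l, c, j) ∨ j ∨ l, h(b, c ∨ c ∨ l, j ∨ j) ∨ h(h(l, b, c), c ∨ j ∨ j ∨ l, h(b, j, j))), h(a, c ∨ h(h(b, b, c), c, j ∨ j), b), j), j)
  Sort:  c ∨ h(a, h(h(b ∨ h(h(j, j, c), c ∨ j, b ∨ c ∨ j) ∨ l ∨ l, c ∨ h(h(l, b, l), b ∨ c ∨ c ∨ j, h(b, j, l)) ∨ h(l, b, b) ∨ h(l, c, j) ∨ j ∨ l, h(b, c ∨ c ∨ l, j ∨ j) ∨ h(h(l, b, c), c ∨ j ∨ j ∨ l, h(b, j, j))), h(a, c ∨ h(h(b, b, c), c, j ∨ j), b), j), j) ∨ j ∨ j

Answer: no — c ∨ h(a, h(h(b ∨ h(h(j, j, c), c ∨ j, b ∨ c ∨ j) ∨ l ∨ l, c ∨ h(h(l, b, l), b ∨ c ∨ c ∨ j, h(b, j, l)) ∨ h(l, b, b) ∨ h(l, c, j) ∨ j ∨ l, h(h(l, b, c), c ∨ j ∨ j ∨ l, h(b, j, j)) ∨ h(j ∨ j, c ∨ c ∨ l, j ∨ j)), h(a, c ∨ h(h(b, b, c), c, b), b), j), j) ∨ j ∨ j vs c ∨ h(a, h(h(b ∨ h(h(j, j, c), c ∨ j, b ∨ c ∨ j) ∨ l ∨ l, c ∨ h(h(l, b, l), b ∨ c ∨ c ∨ j, h(b, j, l)) ∨ h(l, b, b) ∨ h(l, c, j) ∨ j ∨ l, h(b, c ∨ c ∨ l, j ∨ j) ∨ h(h(l, b, c), c ∨ j ∨ j ∨ l, h(b, j, j))), h(a, c ∨ h(h(b, b, c), c, j ∨ j), b), j), j) ∨ j ∨ j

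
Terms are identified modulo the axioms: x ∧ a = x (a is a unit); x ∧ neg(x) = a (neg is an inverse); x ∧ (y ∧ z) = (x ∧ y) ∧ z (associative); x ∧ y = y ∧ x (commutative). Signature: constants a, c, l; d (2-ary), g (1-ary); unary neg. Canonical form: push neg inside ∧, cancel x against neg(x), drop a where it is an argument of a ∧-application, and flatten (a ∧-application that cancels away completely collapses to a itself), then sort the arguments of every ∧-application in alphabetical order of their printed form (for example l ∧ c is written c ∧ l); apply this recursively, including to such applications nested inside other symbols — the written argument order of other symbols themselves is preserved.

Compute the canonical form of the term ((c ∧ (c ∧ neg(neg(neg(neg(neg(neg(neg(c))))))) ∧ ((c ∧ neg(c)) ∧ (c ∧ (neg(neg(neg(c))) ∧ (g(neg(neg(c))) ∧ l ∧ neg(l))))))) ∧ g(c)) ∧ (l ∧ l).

Push neg inside:  distribute neg over ∧ and collapse double neg
Collect:  c ∧ g(c) ∧ g(c) ∧ l ∧ l

Answer: c ∧ g(c) ∧ g(c) ∧ l ∧ l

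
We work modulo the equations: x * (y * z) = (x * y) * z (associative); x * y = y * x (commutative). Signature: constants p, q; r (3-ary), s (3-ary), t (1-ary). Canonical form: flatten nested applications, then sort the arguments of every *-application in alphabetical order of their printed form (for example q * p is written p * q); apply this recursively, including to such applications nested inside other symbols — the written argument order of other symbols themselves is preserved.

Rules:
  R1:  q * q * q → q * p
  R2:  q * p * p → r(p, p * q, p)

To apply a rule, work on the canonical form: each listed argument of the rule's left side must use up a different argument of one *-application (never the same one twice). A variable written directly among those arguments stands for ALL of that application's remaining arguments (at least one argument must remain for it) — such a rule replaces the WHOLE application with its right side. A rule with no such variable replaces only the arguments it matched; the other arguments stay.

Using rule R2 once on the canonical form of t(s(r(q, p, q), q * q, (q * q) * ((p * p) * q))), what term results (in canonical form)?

Canonical form:  t(s(r(q, p, q), q * q, p * p * q * q * q))
Match R2:  consume p, p, q
Result:  t(s(r(q, p, q), q * q, q * q * r(p, p * q, p)))

Answer: t(s(r(q, p, q), q * q, q * q * r(p, p * q, p)))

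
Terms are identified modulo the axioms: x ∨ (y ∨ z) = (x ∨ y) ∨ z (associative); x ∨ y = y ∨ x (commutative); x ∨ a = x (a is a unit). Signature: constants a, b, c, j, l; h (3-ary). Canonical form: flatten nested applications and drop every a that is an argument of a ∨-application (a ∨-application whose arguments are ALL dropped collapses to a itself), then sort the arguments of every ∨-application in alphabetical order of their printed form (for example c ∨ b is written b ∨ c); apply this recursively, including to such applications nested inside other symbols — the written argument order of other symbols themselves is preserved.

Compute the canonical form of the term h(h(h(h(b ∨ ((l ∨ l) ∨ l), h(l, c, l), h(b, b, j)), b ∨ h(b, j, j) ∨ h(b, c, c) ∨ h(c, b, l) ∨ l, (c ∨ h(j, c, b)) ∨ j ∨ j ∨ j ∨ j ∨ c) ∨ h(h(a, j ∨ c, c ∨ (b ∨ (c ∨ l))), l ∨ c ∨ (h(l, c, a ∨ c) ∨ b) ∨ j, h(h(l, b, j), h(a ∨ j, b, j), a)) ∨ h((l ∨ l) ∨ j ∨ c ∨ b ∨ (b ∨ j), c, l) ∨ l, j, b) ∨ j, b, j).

Focus inside:  h(h(h(b ∨ ((l ∨ l) ∨ l), h(l, c, l), h(b, b, j)), b ∨ h(b, j, j) ∨ h(b, c, c) ∨ h(c, b, l) ∨ l, (c ∨ h(j, c, b)) ∨ j ∨ j ∨ j ∨ j ∨ c) ∨ h(h(a, j ∨ c, c ∨ (b ∨ (c ∨ l))), l ∨ c ∨ (h(l, c, a ∨ c) ∨ b) ∨ j, h(h(l, b, j), h(a ∨ j, b, j), a)) ∨ h((l ∨ l) ∨ j ∨ c ∨ b ∨ (b ∨ j), c, l) ∨ l, j, b) ∨ j
Inside:  h(h(h(b ∨ ((l ∨ l) ∨ l), h(l, c, l), h(b, b, j)), b ∨ h(b, j, j) ∨ h(b, c, c) ∨ h(c, b, l) ∨ l, (c ∨ h(j, c, b)) ∨ j ∨ j ∨ j ∨ j ∨ c) ∨ h(h(a, j ∨ c, c ∨ (b ∨ (c ∨ l))), l ∨ c ∨ (h(l, c, a ∨ c) ∨ b) ∨ j, h(h(l, b, j), h(a ∨ j, b, j), a)) ∨ h((l ∨ l) ∨ j ∨ c ∨ b ∨ (b ∨ j), c, l) ∨ l, j, b)  →  h(h(b ∨ b ∨ c ∨ j ∨ j ∨ l ∨ l, c, l) ∨ h(h(a, c ∨ j, b ∨ c ∨ c ∨ l), b ∨ c ∨ h(l, c, c) ∨ j ∨ l, h(h(l, b, j), h(j, b, j), a)) ∨ h(h(b ∨ l ∨ l ∨ l, h(l, c, l), h(b, b, j)), b ∨ h(b, c, c) ∨ h(b, j, j) ∨ h(c, b, l) ∨ l, c ∨ c ∨ h(j, c, b) ∨ j ∨ j ∨ j ∨ j) ∨ l, j, b)
Sort:  h(h(b ∨ b ∨ c ∨ j ∨ j ∨ l ∨ l, c, l) ∨ h(h(a, c ∨ j, b ∨ c ∨ c ∨ l), b ∨ c ∨ h(l, c, c) ∨ j ∨ l, h(h(l, b, j), h(j, b, j), a)) ∨ h(h(b ∨ l ∨ l ∨ l, h(l, c, l), h(b, b, j)), b ∨ h(b, c, c) ∨ h(b, j, j) ∨ h(c, b, l) ∨ l, c ∨ c ∨ h(j, c, b) ∨ j ∨ j ∨ j ∨ j) ∨ l, j, b) ∨ j
Put back:  h(h(h(b ∨ b ∨ c ∨ j ∨ j ∨ l ∨ l, c, l) ∨ h(h(a, c ∨ j, b ∨ c ∨ c ∨ l), b ∨ c ∨ h(l, c, c) ∨ j ∨ l, h(h(l, b, j), h(j, b, j), a)) ∨ h(h(b ∨ l ∨ l ∨ l, h(l, c, l), h(b, b, j)), b ∨ h(b, c, c) ∨ h(b, j, j) ∨ h(c, b, l) ∨ l, c ∨ c ∨ h(j, c, b) ∨ j ∨ j ∨ j ∨ j) ∨ l, j, b) ∨ j, b, j)

Answer: h(h(h(b ∨ b ∨ c ∨ j ∨ j ∨ l ∨ l, c, l) ∨ h(h(a, c ∨ j, b ∨ c ∨ c ∨ l), b ∨ c ∨ h(l, c, c) ∨ j ∨ l, h(h(l, b, j), h(j, b, j), a)) ∨ h(h(b ∨ l ∨ l ∨ l, h(l, c, l), h(b, b, j)), b ∨ h(b, c, c) ∨ h(b, j, j) ∨ h(c, b, l) ∨ l, c ∨ c ∨ h(j, c, b) ∨ j ∨ j ∨ j ∨ j) ∨ l, j, b) ∨ j, b, j)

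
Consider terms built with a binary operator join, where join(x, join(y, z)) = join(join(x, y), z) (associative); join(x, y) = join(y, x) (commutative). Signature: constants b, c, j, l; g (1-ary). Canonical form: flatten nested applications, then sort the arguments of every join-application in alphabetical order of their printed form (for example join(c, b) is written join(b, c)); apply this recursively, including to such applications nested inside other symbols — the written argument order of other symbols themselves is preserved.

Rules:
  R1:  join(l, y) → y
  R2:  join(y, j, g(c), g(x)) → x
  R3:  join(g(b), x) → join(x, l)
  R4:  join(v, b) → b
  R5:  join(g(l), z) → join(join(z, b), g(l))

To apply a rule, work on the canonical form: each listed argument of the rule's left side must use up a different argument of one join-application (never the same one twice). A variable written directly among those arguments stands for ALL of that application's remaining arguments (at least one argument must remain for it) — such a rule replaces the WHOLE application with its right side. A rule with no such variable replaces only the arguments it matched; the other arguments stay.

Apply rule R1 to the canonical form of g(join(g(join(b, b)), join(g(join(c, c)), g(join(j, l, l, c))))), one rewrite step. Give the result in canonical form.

Canonical form:  g(join(g(join(b, b)), g(join(c, c)), g(join(c, j, l, l))))
R1 matches:  uses l;  y := join(c, j, l)
The extension variable absorbs all remaining arguments, so the whole application is rewritten.
New term:  g(join(g(join(b, b)), g(join(c, c)), g(join(c, j, l))))

Answer: g(join(g(join(b, b)), g(join(c, c)), g(join(c, j, l))))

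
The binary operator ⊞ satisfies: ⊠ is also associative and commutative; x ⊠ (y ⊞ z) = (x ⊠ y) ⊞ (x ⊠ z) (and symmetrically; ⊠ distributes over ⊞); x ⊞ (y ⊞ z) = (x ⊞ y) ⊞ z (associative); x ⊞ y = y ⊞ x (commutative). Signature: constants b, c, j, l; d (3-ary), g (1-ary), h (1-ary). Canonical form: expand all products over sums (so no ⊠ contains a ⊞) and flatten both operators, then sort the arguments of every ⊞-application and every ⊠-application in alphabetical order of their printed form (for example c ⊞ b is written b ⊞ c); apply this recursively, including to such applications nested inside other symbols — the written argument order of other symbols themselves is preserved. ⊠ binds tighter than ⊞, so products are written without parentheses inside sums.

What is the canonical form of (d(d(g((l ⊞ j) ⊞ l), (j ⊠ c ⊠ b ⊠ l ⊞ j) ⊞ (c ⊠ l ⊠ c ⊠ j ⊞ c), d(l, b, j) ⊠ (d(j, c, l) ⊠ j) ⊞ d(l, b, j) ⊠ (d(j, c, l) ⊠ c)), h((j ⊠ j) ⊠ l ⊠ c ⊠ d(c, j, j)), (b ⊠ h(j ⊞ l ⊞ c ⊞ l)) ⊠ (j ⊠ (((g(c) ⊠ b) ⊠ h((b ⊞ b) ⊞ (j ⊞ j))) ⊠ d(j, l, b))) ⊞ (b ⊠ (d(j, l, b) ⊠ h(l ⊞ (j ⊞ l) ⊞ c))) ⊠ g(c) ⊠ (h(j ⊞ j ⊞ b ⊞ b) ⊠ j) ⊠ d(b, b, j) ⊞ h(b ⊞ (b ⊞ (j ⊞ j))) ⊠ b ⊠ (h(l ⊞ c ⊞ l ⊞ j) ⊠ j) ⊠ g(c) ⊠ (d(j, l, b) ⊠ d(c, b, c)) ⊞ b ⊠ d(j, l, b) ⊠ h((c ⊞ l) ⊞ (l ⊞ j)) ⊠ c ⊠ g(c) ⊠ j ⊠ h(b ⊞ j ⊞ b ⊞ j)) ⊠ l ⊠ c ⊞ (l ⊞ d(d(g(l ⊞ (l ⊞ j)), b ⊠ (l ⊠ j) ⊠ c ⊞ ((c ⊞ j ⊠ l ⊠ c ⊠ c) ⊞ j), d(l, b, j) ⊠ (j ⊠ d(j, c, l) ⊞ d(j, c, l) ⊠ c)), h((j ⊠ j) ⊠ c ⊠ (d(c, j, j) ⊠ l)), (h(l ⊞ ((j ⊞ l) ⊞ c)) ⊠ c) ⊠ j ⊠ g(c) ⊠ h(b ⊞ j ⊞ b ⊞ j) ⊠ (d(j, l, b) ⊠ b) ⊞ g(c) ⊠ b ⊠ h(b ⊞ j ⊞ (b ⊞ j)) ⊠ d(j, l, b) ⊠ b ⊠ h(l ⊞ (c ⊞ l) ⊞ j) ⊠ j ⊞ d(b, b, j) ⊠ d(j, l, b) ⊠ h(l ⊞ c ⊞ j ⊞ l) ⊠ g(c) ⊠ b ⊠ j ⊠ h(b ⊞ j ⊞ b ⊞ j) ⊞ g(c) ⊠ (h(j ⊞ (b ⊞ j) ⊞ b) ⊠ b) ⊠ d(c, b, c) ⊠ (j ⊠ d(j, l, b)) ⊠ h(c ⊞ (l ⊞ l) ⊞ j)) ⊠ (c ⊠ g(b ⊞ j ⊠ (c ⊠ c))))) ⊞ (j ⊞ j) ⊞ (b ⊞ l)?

Answer: b ⊞ c ⊠ d(d(g(j ⊞ l ⊞ l), b ⊠ c ⊠ j ⊠ l ⊞ c ⊞ c ⊠ c ⊠ j ⊠ l ⊞ j, c ⊠ d(j, c, l) ⊠ d(l, b, j) ⊞ d(j, c, l) ⊠ d(l, b, j) ⊠ j), h(c ⊠ d(c, j, j) ⊠ j ⊠ j ⊠ l), b ⊠ b ⊠ d(j, l, b) ⊠ g(c) ⊠ h(b ⊞ b ⊞ j ⊞ j) ⊠ h(c ⊞ j ⊞ l ⊞ l) ⊠ j ⊞ b ⊠ c ⊠ d(j, l, b) ⊠ g(c) ⊠ h(b ⊞ b ⊞ j ⊞ j) ⊠ h(c ⊞ j ⊞ l ⊞ l) ⊠ j ⊞ b ⊠ d(b, b, j) ⊠ d(j, l, b) ⊠ g(c) ⊠ h(b ⊞ b ⊞ j ⊞ j) ⊠ h(c ⊞ j ⊞ l ⊞ l) ⊠ j ⊞ b ⊠ d(c, b, c) ⊠ d(j, l, b) ⊠ g(c) ⊠ h(b ⊞ b ⊞ j ⊞ j) ⊠ h(c ⊞ j ⊞ l ⊞ l) ⊠ j) ⊠ g(b ⊞ c ⊠ c ⊠ j) ⊞ c ⊠ d(d(g(j ⊞ l ⊞ l), b ⊠ c ⊠ j ⊠ l ⊞ c ⊞ c ⊠ c ⊠ j ⊠ l ⊞ j, c ⊠ d(j, c, l) ⊠ d(l, b, j) ⊞ d(j, c, l) ⊠ d(l, b, j) ⊠ j), h(c ⊠ d(c, j, j) ⊠ j ⊠ j ⊠ l), b ⊠ b ⊠ d(j, l, b) ⊠ g(c) ⊠ h(b ⊞ b ⊞ j ⊞ j) ⊠ h(c ⊞ j ⊞ l ⊞ l) ⊠ j ⊞ b ⊠ c ⊠ d(j, l, b) ⊠ g(c) ⊠ h(b ⊞ b ⊞ j ⊞ j) ⊠ h(c ⊞ j ⊞ l ⊞ l) ⊠ j ⊞ b ⊠ d(b, b, j) ⊠ d(j, l, b) ⊠ g(c) ⊠ h(b ⊞ b ⊞ j ⊞ j) ⊠ h(c ⊞ j ⊞ l ⊞ l) ⊠ j ⊞ b ⊠ d(c, b, c) ⊠ d(j, l, b) ⊠ g(c) ⊠ h(b ⊞ b ⊞ j ⊞ j) ⊠ h(c ⊞ j ⊞ l ⊞ l) ⊠ j) ⊠ l ⊞ j ⊞ j ⊞ l ⊞ l

Derivation:
Distribute:  c ⊠ d(d(g(j ⊞ l ⊞ l), b ⊠ c ⊠ j ⊠ l ⊞ c ⊞ c ⊠ c ⊠ j ⊠ l ⊞ j, c ⊠ d(j, c, l) ⊠ d(l, b, j) ⊞ d(j, c, l) ⊠ d(l, b, j) ⊠ j), h(c ⊠ d(c, j, j) ⊠ j ⊠ j ⊠ l), b ⊠ b ⊠ d(j, l, b) ⊠ g(c) ⊠ h(b ⊞ b ⊞ j ⊞ j) ⊠ h(c ⊞ j ⊞ l ⊞ l) ⊠ j ⊞ b ⊠ c ⊠ d(j, l, b) ⊠ g(c) ⊠ h(b ⊞ b ⊞ j ⊞ j) ⊠ h(c ⊞ j ⊞ l ⊞ l) ⊠ j ⊞ b ⊠ d(b, b, j) ⊠ d(j, l, b) ⊠ g(c) ⊠ h(b ⊞ b ⊞ j ⊞ j) ⊠ h(c ⊞ j ⊞ l ⊞ l) ⊠ j ⊞ b ⊠ d(c, b, c) ⊠ d(j, l, b) ⊠ g(c) ⊠ h(b ⊞ b ⊞ j ⊞ j) ⊠ h(c ⊞ j ⊞ l ⊞ l) ⊠ j) ⊠ l ⊞ l ⊞ c ⊠ d(d(g(j ⊞ l ⊞ l), b ⊠ c ⊠ j ⊠ l ⊞ c ⊞ c ⊠ c ⊠ j ⊠ l ⊞ j, c ⊠ d(j, c, l) ⊠ d(l, b, j) ⊞ d(j, c, l) ⊠ d(l, b, j) ⊠ j), h(c ⊠ d(c, j, j) ⊠ j ⊠ j ⊠ l), b ⊠ b ⊠ d(j, l, b) ⊠ g(c) ⊠ h(b ⊞ b ⊞ j ⊞ j) ⊠ h(c ⊞ j ⊞ l ⊞ l) ⊠ j ⊞ b ⊠ c ⊠ d(j, l, b) ⊠ g(c) ⊠ h(b ⊞ b ⊞ j ⊞ j) ⊠ h(c ⊞ j ⊞ l ⊞ l) ⊠ j ⊞ b ⊠ d(b, b, j) ⊠ d(j, l, b) ⊠ g(c) ⊠ h(b ⊞ b ⊞ j ⊞ j) ⊠ h(c ⊞ j ⊞ l ⊞ l) ⊠ j ⊞ b ⊠ d(c, b, c) ⊠ d(j, l, b) ⊠ g(c) ⊠ h(b ⊞ b ⊞ j ⊞ j) ⊠ h(c ⊞ j ⊞ l ⊞ l) ⊠ j) ⊠ g(b ⊞ c ⊠ c ⊠ j) ⊞ j ⊞ j ⊞ b ⊞ l
Sort:  b ⊞ c ⊠ d(d(g(j ⊞ l ⊞ l), b ⊠ c ⊠ j ⊠ l ⊞ c ⊞ c ⊠ c ⊠ j ⊠ l ⊞ j, c ⊠ d(j, c, l) ⊠ d(l, b, j) ⊞ d(j, c, l) ⊠ d(l, b, j) ⊠ j), h(c ⊠ d(c, j, j) ⊠ j ⊠ j ⊠ l), b ⊠ b ⊠ d(j, l, b) ⊠ g(c) ⊠ h(b ⊞ b ⊞ j ⊞ j) ⊠ h(c ⊞ j ⊞ l ⊞ l) ⊠ j ⊞ b ⊠ c ⊠ d(j, l, b) ⊠ g(c) ⊠ h(b ⊞ b ⊞ j ⊞ j) ⊠ h(c ⊞ j ⊞ l ⊞ l) ⊠ j ⊞ b ⊠ d(b, b, j) ⊠ d(j, l, b) ⊠ g(c) ⊠ h(b ⊞ b ⊞ j ⊞ j) ⊠ h(c ⊞ j ⊞ l ⊞ l) ⊠ j ⊞ b ⊠ d(c, b, c) ⊠ d(j, l, b) ⊠ g(c) ⊠ h(b ⊞ b ⊞ j ⊞ j) ⊠ h(c ⊞ j ⊞ l ⊞ l) ⊠ j) ⊠ g(b ⊞ c ⊠ c ⊠ j) ⊞ c ⊠ d(d(g(j ⊞ l ⊞ l), b ⊠ c ⊠ j ⊠ l ⊞ c ⊞ c ⊠ c ⊠ j ⊠ l ⊞ j, c ⊠ d(j, c, l) ⊠ d(l, b, j) ⊞ d(j, c, l) ⊠ d(l, b, j) ⊠ j), h(c ⊠ d(c, j, j) ⊠ j ⊠ j ⊠ l), b ⊠ b ⊠ d(j, l, b) ⊠ g(c) ⊠ h(b ⊞ b ⊞ j ⊞ j) ⊠ h(c ⊞ j ⊞ l ⊞ l) ⊠ j ⊞ b ⊠ c ⊠ d(j, l, b) ⊠ g(c) ⊠ h(b ⊞ b ⊞ j ⊞ j) ⊠ h(c ⊞ j ⊞ l ⊞ l) ⊠ j ⊞ b ⊠ d(b, b, j) ⊠ d(j, l, b) ⊠ g(c) ⊠ h(b ⊞ b ⊞ j ⊞ j) ⊠ h(c ⊞ j ⊞ l ⊞ l) ⊠ j ⊞ b ⊠ d(c, b, c) ⊠ d(j, l, b) ⊠ g(c) ⊠ h(b ⊞ b ⊞ j ⊞ j) ⊠ h(c ⊞ j ⊞ l ⊞ l) ⊠ j) ⊠ l ⊞ j ⊞ j ⊞ l ⊞ l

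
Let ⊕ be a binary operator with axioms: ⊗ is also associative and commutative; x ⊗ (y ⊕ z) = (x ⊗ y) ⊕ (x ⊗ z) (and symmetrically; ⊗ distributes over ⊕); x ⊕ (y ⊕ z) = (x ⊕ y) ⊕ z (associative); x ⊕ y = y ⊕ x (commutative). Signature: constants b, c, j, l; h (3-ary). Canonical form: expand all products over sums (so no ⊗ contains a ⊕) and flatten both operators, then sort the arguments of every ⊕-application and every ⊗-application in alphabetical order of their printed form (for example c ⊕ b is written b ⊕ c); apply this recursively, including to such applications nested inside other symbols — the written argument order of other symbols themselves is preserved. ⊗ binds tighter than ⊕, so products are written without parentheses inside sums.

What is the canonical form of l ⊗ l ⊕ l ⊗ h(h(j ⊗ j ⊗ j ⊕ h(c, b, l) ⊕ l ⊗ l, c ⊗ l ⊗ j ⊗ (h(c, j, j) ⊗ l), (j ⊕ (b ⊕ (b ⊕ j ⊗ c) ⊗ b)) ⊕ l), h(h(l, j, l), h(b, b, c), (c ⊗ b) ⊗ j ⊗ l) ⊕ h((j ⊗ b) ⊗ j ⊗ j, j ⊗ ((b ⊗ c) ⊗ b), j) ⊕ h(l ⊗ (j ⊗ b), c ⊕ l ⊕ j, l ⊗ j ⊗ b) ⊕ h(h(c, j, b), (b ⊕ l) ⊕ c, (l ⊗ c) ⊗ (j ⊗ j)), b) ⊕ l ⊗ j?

Distribute:  l ⊗ l ⊕ h(h(h(c, b, l) ⊕ j ⊗ j ⊗ j ⊕ l ⊗ l, c ⊗ h(c, j, j) ⊗ j ⊗ l ⊗ l, b ⊕ b ⊗ b ⊕ b ⊗ c ⊗ j ⊕ j ⊕ l), h(b ⊗ j ⊗ j ⊗ j, b ⊗ b ⊗ c ⊗ j, j) ⊕ h(b ⊗ j ⊗ l, c ⊕ j ⊕ l, b ⊗ j ⊗ l) ⊕ h(h(c, j, b), b ⊕ c ⊕ l, c ⊗ j ⊗ j ⊗ l) ⊕ h(h(l, j, l), h(b, b, c), b ⊗ c ⊗ j ⊗ l), b) ⊗ l ⊕ j ⊗ l
Order the arguments:  h(h(h(c, b, l) ⊕ j ⊗ j ⊗ j ⊕ l ⊗ l, c ⊗ h(c, j, j) ⊗ j ⊗ l ⊗ l, b ⊕ b ⊗ b ⊕ b ⊗ c ⊗ j ⊕ j ⊕ l), h(b ⊗ j ⊗ j ⊗ j, b ⊗ b ⊗ c ⊗ j, j) ⊕ h(b ⊗ j ⊗ l, c ⊕ j ⊕ l, b ⊗ j ⊗ l) ⊕ h(h(c, j, b), b ⊕ c ⊕ l, c ⊗ j ⊗ j ⊗ l) ⊕ h(h(l, j, l), h(b, b, c), b ⊗ c ⊗ j ⊗ l), b) ⊗ l ⊕ j ⊗ l ⊕ l ⊗ l

Answer: h(h(h(c, b, l) ⊕ j ⊗ j ⊗ j ⊕ l ⊗ l, c ⊗ h(c, j, j) ⊗ j ⊗ l ⊗ l, b ⊕ b ⊗ b ⊕ b ⊗ c ⊗ j ⊕ j ⊕ l), h(b ⊗ j ⊗ j ⊗ j, b ⊗ b ⊗ c ⊗ j, j) ⊕ h(b ⊗ j ⊗ l, c ⊕ j ⊕ l, b ⊗ j ⊗ l) ⊕ h(h(c, j, b), b ⊕ c ⊕ l, c ⊗ j ⊗ j ⊗ l) ⊕ h(h(l, j, l), h(b, b, c), b ⊗ c ⊗ j ⊗ l), b) ⊗ l ⊕ j ⊗ l ⊕ l ⊗ l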